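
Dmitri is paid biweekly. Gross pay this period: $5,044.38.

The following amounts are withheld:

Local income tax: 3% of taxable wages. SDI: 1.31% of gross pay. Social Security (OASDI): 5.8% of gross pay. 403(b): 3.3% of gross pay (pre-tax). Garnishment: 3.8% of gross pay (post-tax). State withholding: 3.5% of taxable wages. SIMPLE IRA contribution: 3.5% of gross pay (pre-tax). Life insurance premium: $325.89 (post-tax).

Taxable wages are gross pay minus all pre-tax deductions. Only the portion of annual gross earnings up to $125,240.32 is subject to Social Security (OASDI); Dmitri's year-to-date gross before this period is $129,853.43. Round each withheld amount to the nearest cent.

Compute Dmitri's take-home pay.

$3,812.12

SIMPLE IRA contribution: $5,044.38 × 0.035 = $176.55
403(b): $5,044.38 × 0.033 = $166.46
Pre-tax total = $176.55 + $166.46 = $343.01
Taxable wages = $5,044.38 − $343.01 = $4,701.37
State withholding: $4,701.37 × 0.035 = $164.55
Local income tax: $4,701.37 × 0.03 = $141.04
SDI: $5,044.38 × 0.0131 = $66.08
Social Security (OASDI): annual cap $125,240.32 already reached (YTD $129,853.43), so $0.00
Life insurance premium: $325.89
Garnishment: $5,044.38 × 0.038 = $191.69
Total deductions = $176.55 + $166.46 + $164.55 + $141.04 + $66.08 + $0.00 + $325.89 + $191.69 = $1,232.26
Net pay = $5,044.38 − $1,232.26 = $3,812.12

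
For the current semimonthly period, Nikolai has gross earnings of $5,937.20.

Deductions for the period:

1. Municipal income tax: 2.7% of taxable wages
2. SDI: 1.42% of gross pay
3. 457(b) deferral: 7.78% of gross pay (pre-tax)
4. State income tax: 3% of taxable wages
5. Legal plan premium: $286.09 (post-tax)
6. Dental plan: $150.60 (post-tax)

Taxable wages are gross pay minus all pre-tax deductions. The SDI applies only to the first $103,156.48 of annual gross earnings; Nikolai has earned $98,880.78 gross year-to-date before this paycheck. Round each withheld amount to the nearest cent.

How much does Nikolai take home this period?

457(b) deferral: $5,937.20 × 0.0778 = $461.91
Taxable wages = $5,937.20 − $461.91 = $5,475.29
Municipal income tax: $5,475.29 × 0.027 = $147.83
State income tax: $5,475.29 × 0.03 = $164.26
SDI: only $103,156.48 − $98,880.78 = $4,275.70 of this check is subject → $4,275.70 × 0.0142 = $60.71
Legal plan premium: $286.09
Dental plan: $150.60
Total deductions = $461.91 + $147.83 + $164.26 + $60.71 + $286.09 + $150.60 = $1,271.40
Net pay = $5,937.20 − $1,271.40 = $4,665.80

$4,665.80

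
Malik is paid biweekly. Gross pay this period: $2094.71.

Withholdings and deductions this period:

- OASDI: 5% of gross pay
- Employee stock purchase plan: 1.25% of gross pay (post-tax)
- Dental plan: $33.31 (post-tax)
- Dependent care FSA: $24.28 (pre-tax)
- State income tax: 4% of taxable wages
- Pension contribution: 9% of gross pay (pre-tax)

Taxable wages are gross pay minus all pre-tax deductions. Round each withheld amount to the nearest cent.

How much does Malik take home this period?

Pension contribution: $2094.71 × 0.09 = $188.52
Dependent care FSA: $24.28
Pre-tax total = $188.52 + $24.28 = $212.80
Taxable wages = $2094.71 − $212.80 = $1881.91
State income tax: $1881.91 × 0.04 = $75.28
OASDI: $2094.71 × 0.05 = $104.74
Employee stock purchase plan: $2094.71 × 0.0125 = $26.18
Dental plan: $33.31
Total deductions = $188.52 + $24.28 + $75.28 + $104.74 + $26.18 + $33.31 = $452.31
Net pay = $2094.71 − $452.31 = $1642.40

$1642.40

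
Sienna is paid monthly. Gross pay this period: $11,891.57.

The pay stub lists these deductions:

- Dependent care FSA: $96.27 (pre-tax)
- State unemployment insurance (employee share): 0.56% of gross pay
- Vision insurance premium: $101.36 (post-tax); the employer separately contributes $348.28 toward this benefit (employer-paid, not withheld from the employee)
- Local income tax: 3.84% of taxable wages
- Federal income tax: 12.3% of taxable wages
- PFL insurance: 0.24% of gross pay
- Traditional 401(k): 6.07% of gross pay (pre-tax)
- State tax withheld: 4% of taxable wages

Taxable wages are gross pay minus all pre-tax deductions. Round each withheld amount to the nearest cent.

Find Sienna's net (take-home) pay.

Traditional 401(k): $11,891.57 × 0.0607 = $721.82
Dependent care FSA: $96.27
Pre-tax total = $721.82 + $96.27 = $818.09
Taxable wages = $11,891.57 − $818.09 = $11,073.48
Local income tax: $11,073.48 × 0.0384 = $425.22
State tax withheld: $11,073.48 × 0.04 = $442.94
Federal income tax: $11,073.48 × 0.123 = $1,362.04
State unemployment insurance (employee share): $11,891.57 × 0.0056 = $66.59
PFL insurance: $11,891.57 × 0.0024 = $28.54
Vision insurance premium: $101.36
(Employer's $348.28 toward vision insurance premium is not withheld from the employee.)
Total deductions = $721.82 + $96.27 + $425.22 + $442.94 + $1,362.04 + $66.59 + $28.54 + $101.36 = $3,244.78
Net pay = $11,891.57 − $3,244.78 = $8,646.79

$8,646.79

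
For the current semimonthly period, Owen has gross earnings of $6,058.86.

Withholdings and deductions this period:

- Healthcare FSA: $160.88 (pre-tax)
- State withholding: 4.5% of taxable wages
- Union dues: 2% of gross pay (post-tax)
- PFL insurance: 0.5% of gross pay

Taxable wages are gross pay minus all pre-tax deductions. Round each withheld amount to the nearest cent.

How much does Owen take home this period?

Healthcare FSA: $160.88
Taxable wages = $6,058.86 − $160.88 = $5,897.98
State withholding: $5,897.98 × 0.045 = $265.41
PFL insurance: $6,058.86 × 0.005 = $30.29
Union dues: $6,058.86 × 0.02 = $121.18
Total deductions = $160.88 + $265.41 + $30.29 + $121.18 = $577.76
Net pay = $6,058.86 − $577.76 = $5,481.10

$5,481.10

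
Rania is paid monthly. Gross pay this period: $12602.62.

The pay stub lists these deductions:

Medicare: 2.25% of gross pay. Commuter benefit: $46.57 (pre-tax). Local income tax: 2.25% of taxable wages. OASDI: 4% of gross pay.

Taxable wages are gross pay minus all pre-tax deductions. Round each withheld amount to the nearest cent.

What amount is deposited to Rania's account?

Commuter benefit: $46.57
Taxable wages = $12602.62 − $46.57 = $12556.05
Local income tax: $12556.05 × 0.0225 = $282.51
OASDI: $12602.62 × 0.04 = $504.10
Medicare: $12602.62 × 0.0225 = $283.56
Total deductions = $46.57 + $282.51 + $504.10 + $283.56 = $1116.74
Net pay = $12602.62 − $1116.74 = $11485.88

$11485.88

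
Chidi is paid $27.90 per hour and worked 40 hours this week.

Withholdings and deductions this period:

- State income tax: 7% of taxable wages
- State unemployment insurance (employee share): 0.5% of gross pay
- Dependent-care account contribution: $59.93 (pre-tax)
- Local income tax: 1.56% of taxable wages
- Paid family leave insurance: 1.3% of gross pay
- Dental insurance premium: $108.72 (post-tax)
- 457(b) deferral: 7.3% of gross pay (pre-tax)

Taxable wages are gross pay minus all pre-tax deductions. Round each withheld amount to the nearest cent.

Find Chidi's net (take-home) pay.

Gross pay: 40 × $27.90 = $1,116.00
Dependent-care account contribution: $59.93
457(b) deferral: $1,116.00 × 0.073 = $81.47
Pre-tax total = $59.93 + $81.47 = $141.40
Taxable wages = $1,116.00 − $141.40 = $974.60
State income tax: $974.60 × 0.07 = $68.22
Local income tax: $974.60 × 0.0156 = $15.20
Paid family leave insurance: $1,116.00 × 0.013 = $14.51
State unemployment insurance (employee share): $1,116.00 × 0.005 = $5.58
Dental insurance premium: $108.72
Total deductions = $59.93 + $81.47 + $68.22 + $15.20 + $14.51 + $5.58 + $108.72 = $353.63
Net pay = $1,116.00 − $353.63 = $762.37

$762.37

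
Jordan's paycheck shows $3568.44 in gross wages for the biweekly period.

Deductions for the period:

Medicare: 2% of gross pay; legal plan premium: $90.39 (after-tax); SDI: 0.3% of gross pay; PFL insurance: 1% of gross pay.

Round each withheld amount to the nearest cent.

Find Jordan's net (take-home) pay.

$3360.29

Medicare: $3568.44 × 0.02 = $71.37
SDI: $3568.44 × 0.003 = $10.71
PFL insurance: $3568.44 × 0.01 = $35.68
Legal plan premium: $90.39
Total deductions = $71.37 + $10.71 + $35.68 + $90.39 = $208.15
Net pay = $3568.44 − $208.15 = $3360.29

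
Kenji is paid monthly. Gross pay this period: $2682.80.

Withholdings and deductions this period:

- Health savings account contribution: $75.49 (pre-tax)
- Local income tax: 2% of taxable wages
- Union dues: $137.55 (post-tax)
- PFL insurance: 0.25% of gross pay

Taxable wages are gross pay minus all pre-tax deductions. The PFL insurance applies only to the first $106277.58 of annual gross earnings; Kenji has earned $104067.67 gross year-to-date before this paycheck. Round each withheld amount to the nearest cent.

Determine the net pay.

$2412.09

Health savings account contribution: $75.49
Taxable wages = $2682.80 − $75.49 = $2607.31
Local income tax: $2607.31 × 0.02 = $52.15
PFL insurance: only $106277.58 − $104067.67 = $2209.91 of this check is subject → $2209.91 × 0.0025 = $5.52
Union dues: $137.55
Total deductions = $75.49 + $52.15 + $5.52 + $137.55 = $270.71
Net pay = $2682.80 − $270.71 = $2412.09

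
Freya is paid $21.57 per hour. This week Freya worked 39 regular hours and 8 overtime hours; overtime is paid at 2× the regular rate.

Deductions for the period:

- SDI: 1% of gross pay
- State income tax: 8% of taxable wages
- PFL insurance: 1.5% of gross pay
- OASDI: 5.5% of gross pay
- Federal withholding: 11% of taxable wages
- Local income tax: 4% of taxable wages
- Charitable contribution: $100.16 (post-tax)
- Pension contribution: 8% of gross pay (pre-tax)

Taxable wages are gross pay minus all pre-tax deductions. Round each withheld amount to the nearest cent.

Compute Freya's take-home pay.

$645.33

Regular pay: 39 × $21.57 = $841.23
Overtime pay: 8 × $21.57 × 2 = $345.12
Gross pay = $841.23 + $345.12 = $1,186.35
Pension contribution: $1,186.35 × 0.08 = $94.91
Taxable wages = $1,186.35 − $94.91 = $1,091.44
Federal withholding: $1,091.44 × 0.11 = $120.06
State income tax: $1,091.44 × 0.08 = $87.32
Local income tax: $1,091.44 × 0.04 = $43.66
PFL insurance: $1,186.35 × 0.015 = $17.80
SDI: $1,186.35 × 0.01 = $11.86
OASDI: $1,186.35 × 0.055 = $65.25
Charitable contribution: $100.16
Total deductions = $94.91 + $120.06 + $87.32 + $43.66 + $17.80 + $11.86 + $65.25 + $100.16 = $541.02
Net pay = $1,186.35 − $541.02 = $645.33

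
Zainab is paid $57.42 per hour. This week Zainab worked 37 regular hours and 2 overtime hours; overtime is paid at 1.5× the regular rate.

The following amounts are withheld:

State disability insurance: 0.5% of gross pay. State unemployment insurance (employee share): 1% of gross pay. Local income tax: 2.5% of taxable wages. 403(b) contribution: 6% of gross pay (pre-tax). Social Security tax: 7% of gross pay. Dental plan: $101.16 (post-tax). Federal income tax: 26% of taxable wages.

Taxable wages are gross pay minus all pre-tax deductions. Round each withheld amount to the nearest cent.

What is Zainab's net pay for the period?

Regular pay: 37 × $57.42 = $2,124.54
Overtime pay: 2 × $57.42 × 1.5 = $172.26
Gross pay = $2,124.54 + $172.26 = $2,296.80
403(b) contribution: $2,296.80 × 0.06 = $137.81
Taxable wages = $2,296.80 − $137.81 = $2,158.99
Federal income tax: $2,158.99 × 0.26 = $561.34
Local income tax: $2,158.99 × 0.025 = $53.97
State disability insurance: $2,296.80 × 0.005 = $11.48
Social Security tax: $2,296.80 × 0.07 = $160.78
State unemployment insurance (employee share): $2,296.80 × 0.01 = $22.97
Dental plan: $101.16
Total deductions = $137.81 + $561.34 + $53.97 + $11.48 + $160.78 + $22.97 + $101.16 = $1,049.51
Net pay = $2,296.80 − $1,049.51 = $1,247.29

$1,247.29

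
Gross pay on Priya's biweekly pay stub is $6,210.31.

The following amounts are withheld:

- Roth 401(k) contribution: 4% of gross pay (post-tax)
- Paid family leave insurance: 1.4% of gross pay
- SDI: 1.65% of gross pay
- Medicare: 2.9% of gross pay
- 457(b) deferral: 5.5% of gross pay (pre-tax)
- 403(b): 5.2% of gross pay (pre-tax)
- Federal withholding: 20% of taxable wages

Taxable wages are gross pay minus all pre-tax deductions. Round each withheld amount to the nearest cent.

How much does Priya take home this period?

457(b) deferral: $6,210.31 × 0.055 = $341.57
403(b): $6,210.31 × 0.052 = $322.94
Pre-tax total = $341.57 + $322.94 = $664.51
Taxable wages = $6,210.31 − $664.51 = $5,545.80
Federal withholding: $5,545.80 × 0.2 = $1,109.16
SDI: $6,210.31 × 0.0165 = $102.47
Paid family leave insurance: $6,210.31 × 0.014 = $86.94
Medicare: $6,210.31 × 0.029 = $180.10
Roth 401(k) contribution: $6,210.31 × 0.04 = $248.41
Total deductions = $341.57 + $322.94 + $1,109.16 + $102.47 + $86.94 + $180.10 + $248.41 = $2,391.59
Net pay = $6,210.31 − $2,391.59 = $3,818.72

$3,818.72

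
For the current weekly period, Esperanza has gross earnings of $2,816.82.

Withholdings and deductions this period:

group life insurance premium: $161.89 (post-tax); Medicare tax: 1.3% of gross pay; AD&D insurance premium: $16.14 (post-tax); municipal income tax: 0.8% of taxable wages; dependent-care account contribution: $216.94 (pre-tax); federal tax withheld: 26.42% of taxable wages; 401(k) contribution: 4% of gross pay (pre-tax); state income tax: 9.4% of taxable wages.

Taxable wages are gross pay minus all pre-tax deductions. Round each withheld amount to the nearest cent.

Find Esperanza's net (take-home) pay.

$1,361.74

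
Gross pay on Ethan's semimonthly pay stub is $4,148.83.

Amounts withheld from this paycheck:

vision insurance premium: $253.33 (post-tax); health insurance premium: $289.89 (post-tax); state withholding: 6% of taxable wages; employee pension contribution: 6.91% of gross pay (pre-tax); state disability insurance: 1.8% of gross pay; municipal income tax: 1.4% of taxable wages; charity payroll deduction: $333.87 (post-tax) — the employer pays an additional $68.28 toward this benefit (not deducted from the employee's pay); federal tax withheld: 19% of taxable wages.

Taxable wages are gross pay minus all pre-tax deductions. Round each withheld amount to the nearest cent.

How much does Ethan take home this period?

Employee pension contribution: $4,148.83 × 0.0691 = $286.68
Taxable wages = $4,148.83 − $286.68 = $3,862.15
State withholding: $3,862.15 × 0.06 = $231.73
Municipal income tax: $3,862.15 × 0.014 = $54.07
Federal tax withheld: $3,862.15 × 0.19 = $733.81
State disability insurance: $4,148.83 × 0.018 = $74.68
Vision insurance premium: $253.33
Health insurance premium: $289.89
Charity payroll deduction: $333.87
(Employer's $68.28 toward charity payroll deduction is not withheld from the employee.)
Total deductions = $286.68 + $231.73 + $54.07 + $733.81 + $74.68 + $253.33 + $289.89 + $333.87 = $2,258.06
Net pay = $4,148.83 − $2,258.06 = $1,890.77

$1,890.77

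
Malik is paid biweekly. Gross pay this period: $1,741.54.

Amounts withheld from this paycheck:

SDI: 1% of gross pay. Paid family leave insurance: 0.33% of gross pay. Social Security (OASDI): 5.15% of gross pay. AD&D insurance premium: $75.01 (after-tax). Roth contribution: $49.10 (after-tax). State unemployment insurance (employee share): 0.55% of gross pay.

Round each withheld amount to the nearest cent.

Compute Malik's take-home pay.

$1,494.99

Paid family leave insurance: $1,741.54 × 0.0033 = $5.75
Social Security (OASDI): $1,741.54 × 0.0515 = $89.69
SDI: $1,741.54 × 0.01 = $17.42
State unemployment insurance (employee share): $1,741.54 × 0.0055 = $9.58
AD&D insurance premium: $75.01
Roth contribution: $49.10
Total deductions = $5.75 + $89.69 + $17.42 + $9.58 + $75.01 + $49.10 = $246.55
Net pay = $1,741.54 − $246.55 = $1,494.99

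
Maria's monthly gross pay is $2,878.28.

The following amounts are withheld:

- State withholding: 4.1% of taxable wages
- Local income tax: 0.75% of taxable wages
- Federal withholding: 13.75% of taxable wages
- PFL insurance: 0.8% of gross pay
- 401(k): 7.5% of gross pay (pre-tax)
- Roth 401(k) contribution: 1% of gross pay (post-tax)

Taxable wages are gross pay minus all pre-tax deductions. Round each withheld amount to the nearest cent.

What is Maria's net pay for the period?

401(k): $2,878.28 × 0.075 = $215.87
Taxable wages = $2,878.28 − $215.87 = $2,662.41
Local income tax: $2,662.41 × 0.0075 = $19.97
Federal withholding: $2,662.41 × 0.1375 = $366.08
State withholding: $2,662.41 × 0.041 = $109.16
PFL insurance: $2,878.28 × 0.008 = $23.03
Roth 401(k) contribution: $2,878.28 × 0.01 = $28.78
Total deductions = $215.87 + $19.97 + $366.08 + $109.16 + $23.03 + $28.78 = $762.89
Net pay = $2,878.28 − $762.89 = $2,115.39

$2,115.39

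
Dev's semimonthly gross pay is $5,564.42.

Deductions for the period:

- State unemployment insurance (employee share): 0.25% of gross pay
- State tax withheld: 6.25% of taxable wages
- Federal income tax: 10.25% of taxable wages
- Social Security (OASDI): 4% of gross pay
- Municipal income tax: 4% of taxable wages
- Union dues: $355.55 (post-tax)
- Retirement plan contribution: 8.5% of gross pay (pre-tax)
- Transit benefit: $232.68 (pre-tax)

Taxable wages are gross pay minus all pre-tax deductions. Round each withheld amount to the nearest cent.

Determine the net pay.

$3,270.68

Retirement plan contribution: $5,564.42 × 0.085 = $472.98
Transit benefit: $232.68
Pre-tax total = $472.98 + $232.68 = $705.66
Taxable wages = $5,564.42 − $705.66 = $4,858.76
Municipal income tax: $4,858.76 × 0.04 = $194.35
Federal income tax: $4,858.76 × 0.1025 = $498.02
State tax withheld: $4,858.76 × 0.0625 = $303.67
Social Security (OASDI): $5,564.42 × 0.04 = $222.58
State unemployment insurance (employee share): $5,564.42 × 0.0025 = $13.91
Union dues: $355.55
Total deductions = $472.98 + $232.68 + $194.35 + $498.02 + $303.67 + $222.58 + $13.91 + $355.55 = $2,293.74
Net pay = $5,564.42 − $2,293.74 = $3,270.68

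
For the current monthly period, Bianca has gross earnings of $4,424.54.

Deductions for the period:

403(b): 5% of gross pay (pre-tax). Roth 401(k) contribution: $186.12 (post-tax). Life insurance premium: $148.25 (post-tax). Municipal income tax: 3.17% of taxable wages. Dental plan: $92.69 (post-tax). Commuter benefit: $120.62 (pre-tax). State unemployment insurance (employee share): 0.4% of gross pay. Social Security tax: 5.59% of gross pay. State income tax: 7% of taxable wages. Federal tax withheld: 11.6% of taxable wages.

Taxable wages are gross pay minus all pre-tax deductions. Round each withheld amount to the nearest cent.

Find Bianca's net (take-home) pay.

403(b): $4,424.54 × 0.05 = $221.23
Commuter benefit: $120.62
Pre-tax total = $221.23 + $120.62 = $341.85
Taxable wages = $4,424.54 − $341.85 = $4,082.69
Federal tax withheld: $4,082.69 × 0.116 = $473.59
State income tax: $4,082.69 × 0.07 = $285.79
Municipal income tax: $4,082.69 × 0.0317 = $129.42
Social Security tax: $4,424.54 × 0.0559 = $247.33
State unemployment insurance (employee share): $4,424.54 × 0.004 = $17.70
Dental plan: $92.69
Roth 401(k) contribution: $186.12
Life insurance premium: $148.25
Total deductions = $221.23 + $120.62 + $473.59 + $285.79 + $129.42 + $247.33 + $17.70 + $92.69 + $186.12 + $148.25 = $1,922.74
Net pay = $4,424.54 − $1,922.74 = $2,501.80

$2,501.80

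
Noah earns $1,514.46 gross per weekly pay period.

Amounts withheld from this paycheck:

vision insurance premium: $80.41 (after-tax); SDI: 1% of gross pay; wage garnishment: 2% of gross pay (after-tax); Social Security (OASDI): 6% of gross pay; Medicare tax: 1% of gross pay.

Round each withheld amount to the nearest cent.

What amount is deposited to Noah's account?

Social Security (OASDI): $1,514.46 × 0.06 = $90.87
Medicare tax: $1,514.46 × 0.01 = $15.14
SDI: $1,514.46 × 0.01 = $15.14
Wage garnishment: $1,514.46 × 0.02 = $30.29
Vision insurance premium: $80.41
Total deductions = $90.87 + $15.14 + $15.14 + $30.29 + $80.41 = $231.85
Net pay = $1,514.46 − $231.85 = $1,282.61

$1,282.61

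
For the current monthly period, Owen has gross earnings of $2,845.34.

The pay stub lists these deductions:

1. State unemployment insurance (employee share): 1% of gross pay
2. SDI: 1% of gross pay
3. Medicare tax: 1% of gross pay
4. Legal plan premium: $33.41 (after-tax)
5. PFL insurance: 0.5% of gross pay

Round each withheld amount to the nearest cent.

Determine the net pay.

$2,712.35

SDI: $2,845.34 × 0.01 = $28.45
Medicare tax: $2,845.34 × 0.01 = $28.45
State unemployment insurance (employee share): $2,845.34 × 0.01 = $28.45
PFL insurance: $2,845.34 × 0.005 = $14.23
Legal plan premium: $33.41
Total deductions = $28.45 + $28.45 + $28.45 + $14.23 + $33.41 = $132.99
Net pay = $2,845.34 − $132.99 = $2,712.35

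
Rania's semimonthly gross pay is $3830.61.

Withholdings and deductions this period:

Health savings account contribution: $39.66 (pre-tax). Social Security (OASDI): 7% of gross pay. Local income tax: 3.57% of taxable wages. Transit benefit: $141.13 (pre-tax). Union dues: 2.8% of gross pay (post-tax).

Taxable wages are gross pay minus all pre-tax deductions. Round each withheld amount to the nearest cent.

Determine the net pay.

$3144.12

Transit benefit: $141.13
Health savings account contribution: $39.66
Pre-tax total = $141.13 + $39.66 = $180.79
Taxable wages = $3830.61 − $180.79 = $3649.82
Local income tax: $3649.82 × 0.0357 = $130.30
Social Security (OASDI): $3830.61 × 0.07 = $268.14
Union dues: $3830.61 × 0.028 = $107.26
Total deductions = $141.13 + $39.66 + $130.30 + $268.14 + $107.26 = $686.49
Net pay = $3830.61 − $686.49 = $3144.12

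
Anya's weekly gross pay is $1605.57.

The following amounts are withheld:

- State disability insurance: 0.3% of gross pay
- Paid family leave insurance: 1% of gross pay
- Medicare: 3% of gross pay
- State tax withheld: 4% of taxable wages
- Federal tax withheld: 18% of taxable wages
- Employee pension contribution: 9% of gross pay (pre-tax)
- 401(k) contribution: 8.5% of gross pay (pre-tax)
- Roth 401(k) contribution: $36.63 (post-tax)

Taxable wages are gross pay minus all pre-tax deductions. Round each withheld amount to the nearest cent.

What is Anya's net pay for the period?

Employee pension contribution: $1605.57 × 0.09 = $144.50
401(k) contribution: $1605.57 × 0.085 = $136.47
Pre-tax total = $144.50 + $136.47 = $280.97
Taxable wages = $1605.57 − $280.97 = $1324.60
State tax withheld: $1324.60 × 0.04 = $52.98
Federal tax withheld: $1324.60 × 0.18 = $238.43
Paid family leave insurance: $1605.57 × 0.01 = $16.06
State disability insurance: $1605.57 × 0.003 = $4.82
Medicare: $1605.57 × 0.03 = $48.17
Roth 401(k) contribution: $36.63
Total deductions = $144.50 + $136.47 + $52.98 + $238.43 + $16.06 + $4.82 + $48.17 + $36.63 = $678.06
Net pay = $1605.57 − $678.06 = $927.51

$927.51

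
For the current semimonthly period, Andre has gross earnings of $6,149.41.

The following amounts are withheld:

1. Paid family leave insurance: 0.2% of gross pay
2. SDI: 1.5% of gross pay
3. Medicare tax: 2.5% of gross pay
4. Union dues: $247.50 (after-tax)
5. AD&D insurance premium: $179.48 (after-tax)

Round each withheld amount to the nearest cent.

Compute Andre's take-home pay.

$5,464.15

SDI: $6,149.41 × 0.015 = $92.24
Medicare tax: $6,149.41 × 0.025 = $153.74
Paid family leave insurance: $6,149.41 × 0.002 = $12.30
AD&D insurance premium: $179.48
Union dues: $247.50
Total deductions = $92.24 + $153.74 + $12.30 + $179.48 + $247.50 = $685.26
Net pay = $6,149.41 − $685.26 = $5,464.15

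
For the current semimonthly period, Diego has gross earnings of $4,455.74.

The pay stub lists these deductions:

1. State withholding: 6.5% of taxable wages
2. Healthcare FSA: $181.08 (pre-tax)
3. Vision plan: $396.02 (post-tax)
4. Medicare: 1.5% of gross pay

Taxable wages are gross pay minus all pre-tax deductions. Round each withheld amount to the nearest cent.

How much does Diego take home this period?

Healthcare FSA: $181.08
Taxable wages = $4,455.74 − $181.08 = $4,274.66
State withholding: $4,274.66 × 0.065 = $277.85
Medicare: $4,455.74 × 0.015 = $66.84
Vision plan: $396.02
Total deductions = $181.08 + $277.85 + $66.84 + $396.02 = $921.79
Net pay = $4,455.74 − $921.79 = $3,533.95

$3,533.95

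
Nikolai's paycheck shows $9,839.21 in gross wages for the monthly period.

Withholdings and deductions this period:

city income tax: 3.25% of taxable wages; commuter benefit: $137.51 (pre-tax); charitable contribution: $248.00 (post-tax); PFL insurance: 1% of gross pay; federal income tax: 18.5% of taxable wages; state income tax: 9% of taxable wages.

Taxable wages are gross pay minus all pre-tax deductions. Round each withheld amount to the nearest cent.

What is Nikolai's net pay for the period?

$6,372.04

Commuter benefit: $137.51
Taxable wages = $9,839.21 − $137.51 = $9,701.70
State income tax: $9,701.70 × 0.09 = $873.15
City income tax: $9,701.70 × 0.0325 = $315.31
Federal income tax: $9,701.70 × 0.185 = $1,794.81
PFL insurance: $9,839.21 × 0.01 = $98.39
Charitable contribution: $248.00
Total deductions = $137.51 + $873.15 + $315.31 + $1,794.81 + $98.39 + $248.00 = $3,467.17
Net pay = $9,839.21 − $3,467.17 = $6,372.04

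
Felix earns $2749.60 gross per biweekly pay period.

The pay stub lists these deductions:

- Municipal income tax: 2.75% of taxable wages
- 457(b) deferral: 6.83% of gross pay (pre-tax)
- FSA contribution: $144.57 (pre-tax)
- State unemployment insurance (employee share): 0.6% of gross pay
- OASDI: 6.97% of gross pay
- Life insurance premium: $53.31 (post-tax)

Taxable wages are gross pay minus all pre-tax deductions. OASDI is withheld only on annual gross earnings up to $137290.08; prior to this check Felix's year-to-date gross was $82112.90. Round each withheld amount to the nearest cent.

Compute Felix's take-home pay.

457(b) deferral: $2749.60 × 0.0683 = $187.80
FSA contribution: $144.57
Pre-tax total = $187.80 + $144.57 = $332.37
Taxable wages = $2749.60 − $332.37 = $2417.23
Municipal income tax: $2417.23 × 0.0275 = $66.47
State unemployment insurance (employee share): $2749.60 × 0.006 = $16.50
OASDI: cap not yet reached, full $2749.60 is subject → $2749.60 × 0.0697 = $191.65
Life insurance premium: $53.31
Total deductions = $187.80 + $144.57 + $66.47 + $16.50 + $191.65 + $53.31 = $660.30
Net pay = $2749.60 − $660.30 = $2089.30

$2089.30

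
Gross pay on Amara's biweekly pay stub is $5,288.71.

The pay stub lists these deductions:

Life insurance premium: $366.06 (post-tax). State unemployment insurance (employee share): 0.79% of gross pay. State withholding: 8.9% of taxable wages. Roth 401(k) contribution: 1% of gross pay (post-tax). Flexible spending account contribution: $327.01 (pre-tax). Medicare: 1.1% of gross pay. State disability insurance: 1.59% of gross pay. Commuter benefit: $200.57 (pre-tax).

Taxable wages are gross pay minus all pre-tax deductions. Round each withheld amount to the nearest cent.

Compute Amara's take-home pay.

$3,734.39

Commuter benefit: $200.57
Flexible spending account contribution: $327.01
Pre-tax total = $200.57 + $327.01 = $527.58
Taxable wages = $5,288.71 − $527.58 = $4,761.13
State withholding: $4,761.13 × 0.089 = $423.74
State unemployment insurance (employee share): $5,288.71 × 0.0079 = $41.78
Medicare: $5,288.71 × 0.011 = $58.18
State disability insurance: $5,288.71 × 0.0159 = $84.09
Life insurance premium: $366.06
Roth 401(k) contribution: $5,288.71 × 0.01 = $52.89
Total deductions = $200.57 + $327.01 + $423.74 + $41.78 + $58.18 + $84.09 + $366.06 + $52.89 = $1,554.32
Net pay = $5,288.71 − $1,554.32 = $3,734.39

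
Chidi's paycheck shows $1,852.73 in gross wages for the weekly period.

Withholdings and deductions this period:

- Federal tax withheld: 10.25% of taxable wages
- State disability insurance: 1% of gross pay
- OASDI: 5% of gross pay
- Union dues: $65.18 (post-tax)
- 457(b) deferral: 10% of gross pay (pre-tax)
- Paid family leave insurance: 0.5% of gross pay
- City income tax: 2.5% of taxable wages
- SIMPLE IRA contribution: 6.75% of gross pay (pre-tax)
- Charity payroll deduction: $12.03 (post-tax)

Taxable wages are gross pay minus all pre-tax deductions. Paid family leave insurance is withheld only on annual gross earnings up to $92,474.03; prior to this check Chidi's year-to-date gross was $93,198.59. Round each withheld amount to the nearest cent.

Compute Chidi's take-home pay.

$1,157.36

SIMPLE IRA contribution: $1,852.73 × 0.0675 = $125.06
457(b) deferral: $1,852.73 × 0.1 = $185.27
Pre-tax total = $125.06 + $185.27 = $310.33
Taxable wages = $1,852.73 − $310.33 = $1,542.40
City income tax: $1,542.40 × 0.025 = $38.56
Federal tax withheld: $1,542.40 × 0.1025 = $158.10
Paid family leave insurance: annual cap $92,474.03 already reached (YTD $93,198.59), so $0.00
OASDI: $1,852.73 × 0.05 = $92.64
State disability insurance: $1,852.73 × 0.01 = $18.53
Union dues: $65.18
Charity payroll deduction: $12.03
Total deductions = $125.06 + $185.27 + $38.56 + $158.10 + $0.00 + $92.64 + $18.53 + $65.18 + $12.03 = $695.37
Net pay = $1,852.73 − $695.37 = $1,157.36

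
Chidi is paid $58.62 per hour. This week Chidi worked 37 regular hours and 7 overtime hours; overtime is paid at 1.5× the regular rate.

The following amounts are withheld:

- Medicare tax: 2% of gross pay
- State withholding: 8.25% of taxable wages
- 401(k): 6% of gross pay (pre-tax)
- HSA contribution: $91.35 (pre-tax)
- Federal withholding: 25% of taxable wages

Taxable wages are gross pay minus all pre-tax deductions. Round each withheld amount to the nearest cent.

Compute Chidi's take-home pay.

Regular pay: 37 × $58.62 = $2168.94
Overtime pay: 7 × $58.62 × 1.5 = $615.51
Gross pay = $2168.94 + $615.51 = $2784.45
401(k): $2784.45 × 0.06 = $167.07
HSA contribution: $91.35
Pre-tax total = $167.07 + $91.35 = $258.42
Taxable wages = $2784.45 − $258.42 = $2526.03
Federal withholding: $2526.03 × 0.25 = $631.51
State withholding: $2526.03 × 0.0825 = $208.40
Medicare tax: $2784.45 × 0.02 = $55.69
Total deductions = $167.07 + $91.35 + $631.51 + $208.40 + $55.69 = $1154.02
Net pay = $2784.45 − $1154.02 = $1630.43

$1630.43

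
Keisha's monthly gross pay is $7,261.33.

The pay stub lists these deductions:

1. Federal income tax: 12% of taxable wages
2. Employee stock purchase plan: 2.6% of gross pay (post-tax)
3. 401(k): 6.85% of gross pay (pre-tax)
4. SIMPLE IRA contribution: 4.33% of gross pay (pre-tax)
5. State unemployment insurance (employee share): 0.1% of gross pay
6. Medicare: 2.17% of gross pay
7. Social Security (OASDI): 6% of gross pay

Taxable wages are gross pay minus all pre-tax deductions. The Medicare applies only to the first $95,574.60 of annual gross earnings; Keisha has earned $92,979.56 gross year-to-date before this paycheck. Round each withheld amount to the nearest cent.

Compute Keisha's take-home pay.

401(k): $7,261.33 × 0.0685 = $497.40
SIMPLE IRA contribution: $7,261.33 × 0.0433 = $314.42
Pre-tax total = $497.40 + $314.42 = $811.82
Taxable wages = $7,261.33 − $811.82 = $6,449.51
Federal income tax: $6,449.51 × 0.12 = $773.94
Medicare: only $95,574.60 − $92,979.56 = $2,595.04 of this check is subject → $2,595.04 × 0.0217 = $56.31
Social Security (OASDI): $7,261.33 × 0.06 = $435.68
State unemployment insurance (employee share): $7,261.33 × 0.001 = $7.26
Employee stock purchase plan: $7,261.33 × 0.026 = $188.79
Total deductions = $497.40 + $314.42 + $773.94 + $56.31 + $435.68 + $7.26 + $188.79 = $2,273.80
Net pay = $7,261.33 − $2,273.80 = $4,987.53

$4,987.53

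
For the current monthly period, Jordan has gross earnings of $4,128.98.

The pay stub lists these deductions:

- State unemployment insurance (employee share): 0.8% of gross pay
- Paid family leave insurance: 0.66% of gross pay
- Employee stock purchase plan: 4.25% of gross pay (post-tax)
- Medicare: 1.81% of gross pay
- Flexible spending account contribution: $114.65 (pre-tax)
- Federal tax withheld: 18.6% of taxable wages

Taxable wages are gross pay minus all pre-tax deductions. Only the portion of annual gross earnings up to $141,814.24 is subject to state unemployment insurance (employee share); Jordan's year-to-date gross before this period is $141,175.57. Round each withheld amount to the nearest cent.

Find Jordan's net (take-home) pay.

$2,985.09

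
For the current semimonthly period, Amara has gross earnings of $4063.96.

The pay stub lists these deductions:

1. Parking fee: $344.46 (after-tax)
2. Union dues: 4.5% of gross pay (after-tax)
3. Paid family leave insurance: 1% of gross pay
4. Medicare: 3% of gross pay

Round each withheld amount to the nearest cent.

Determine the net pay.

Paid family leave insurance: $4063.96 × 0.01 = $40.64
Medicare: $4063.96 × 0.03 = $121.92
Union dues: $4063.96 × 0.045 = $182.88
Parking fee: $344.46
Total deductions = $40.64 + $121.92 + $182.88 + $344.46 = $689.90
Net pay = $4063.96 − $689.90 = $3374.06

$3374.06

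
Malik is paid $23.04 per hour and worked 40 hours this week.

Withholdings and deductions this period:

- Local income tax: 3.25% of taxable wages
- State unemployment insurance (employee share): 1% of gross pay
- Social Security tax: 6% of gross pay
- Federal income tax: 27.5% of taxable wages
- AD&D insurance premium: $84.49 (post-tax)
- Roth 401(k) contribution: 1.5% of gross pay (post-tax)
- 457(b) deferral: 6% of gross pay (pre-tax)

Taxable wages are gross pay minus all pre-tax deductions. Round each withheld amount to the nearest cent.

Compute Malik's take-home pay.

$437.09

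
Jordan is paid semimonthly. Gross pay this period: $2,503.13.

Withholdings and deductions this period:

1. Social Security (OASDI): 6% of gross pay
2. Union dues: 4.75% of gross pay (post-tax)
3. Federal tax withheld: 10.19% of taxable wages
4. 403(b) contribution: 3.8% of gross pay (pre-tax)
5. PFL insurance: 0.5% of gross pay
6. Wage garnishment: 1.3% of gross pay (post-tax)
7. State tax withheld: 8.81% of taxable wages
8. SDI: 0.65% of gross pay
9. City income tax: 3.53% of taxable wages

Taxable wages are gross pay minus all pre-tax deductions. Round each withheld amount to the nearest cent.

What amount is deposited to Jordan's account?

403(b) contribution: $2,503.13 × 0.038 = $95.12
Taxable wages = $2,503.13 − $95.12 = $2,408.01
Federal tax withheld: $2,408.01 × 0.1019 = $245.38
State tax withheld: $2,408.01 × 0.0881 = $212.15
City income tax: $2,408.01 × 0.0353 = $85.00
SDI: $2,503.13 × 0.0065 = $16.27
Social Security (OASDI): $2,503.13 × 0.06 = $150.19
PFL insurance: $2,503.13 × 0.005 = $12.52
Union dues: $2,503.13 × 0.0475 = $118.90
Wage garnishment: $2,503.13 × 0.013 = $32.54
Total deductions = $95.12 + $245.38 + $212.15 + $85.00 + $16.27 + $150.19 + $12.52 + $118.90 + $32.54 = $968.07
Net pay = $2,503.13 − $968.07 = $1,535.06

$1,535.06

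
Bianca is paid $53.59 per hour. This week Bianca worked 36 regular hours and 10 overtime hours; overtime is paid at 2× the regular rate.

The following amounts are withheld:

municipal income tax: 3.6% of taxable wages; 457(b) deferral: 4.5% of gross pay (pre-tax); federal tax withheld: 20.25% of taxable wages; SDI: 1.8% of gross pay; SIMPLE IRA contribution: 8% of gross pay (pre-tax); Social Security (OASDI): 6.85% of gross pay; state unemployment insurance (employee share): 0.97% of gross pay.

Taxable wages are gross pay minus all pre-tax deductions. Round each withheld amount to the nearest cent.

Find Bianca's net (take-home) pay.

$1710.93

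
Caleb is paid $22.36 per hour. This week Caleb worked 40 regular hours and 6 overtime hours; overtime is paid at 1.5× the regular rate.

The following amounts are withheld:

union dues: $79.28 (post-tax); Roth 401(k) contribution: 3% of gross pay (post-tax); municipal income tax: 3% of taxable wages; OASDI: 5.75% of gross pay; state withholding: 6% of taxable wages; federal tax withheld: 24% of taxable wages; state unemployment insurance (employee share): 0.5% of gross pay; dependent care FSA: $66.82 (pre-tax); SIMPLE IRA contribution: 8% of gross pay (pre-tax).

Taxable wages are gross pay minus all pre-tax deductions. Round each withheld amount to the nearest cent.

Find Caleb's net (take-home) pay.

$449.95

Regular pay: 40 × $22.36 = $894.40
Overtime pay: 6 × $22.36 × 1.5 = $201.24
Gross pay = $894.40 + $201.24 = $1095.64
SIMPLE IRA contribution: $1095.64 × 0.08 = $87.65
Dependent care FSA: $66.82
Pre-tax total = $87.65 + $66.82 = $154.47
Taxable wages = $1095.64 − $154.47 = $941.17
Municipal income tax: $941.17 × 0.03 = $28.24
Federal tax withheld: $941.17 × 0.24 = $225.88
State withholding: $941.17 × 0.06 = $56.47
State unemployment insurance (employee share): $1095.64 × 0.005 = $5.48
OASDI: $1095.64 × 0.0575 = $63.00
Roth 401(k) contribution: $1095.64 × 0.03 = $32.87
Union dues: $79.28
Total deductions = $87.65 + $66.82 + $28.24 + $225.88 + $56.47 + $5.48 + $63.00 + $32.87 + $79.28 = $645.69
Net pay = $1095.64 − $645.69 = $449.95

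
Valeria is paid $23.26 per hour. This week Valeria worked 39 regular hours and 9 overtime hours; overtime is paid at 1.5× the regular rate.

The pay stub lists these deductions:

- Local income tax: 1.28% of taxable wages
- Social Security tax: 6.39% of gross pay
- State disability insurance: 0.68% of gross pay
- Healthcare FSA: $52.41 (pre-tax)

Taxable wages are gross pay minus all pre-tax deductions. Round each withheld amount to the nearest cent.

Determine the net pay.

$1067.45

Regular pay: 39 × $23.26 = $907.14
Overtime pay: 9 × $23.26 × 1.5 = $314.01
Gross pay = $907.14 + $314.01 = $1221.15
Healthcare FSA: $52.41
Taxable wages = $1221.15 − $52.41 = $1168.74
Local income tax: $1168.74 × 0.0128 = $14.96
State disability insurance: $1221.15 × 0.0068 = $8.30
Social Security tax: $1221.15 × 0.0639 = $78.03
Total deductions = $52.41 + $14.96 + $8.30 + $78.03 = $153.70
Net pay = $1221.15 − $153.70 = $1067.45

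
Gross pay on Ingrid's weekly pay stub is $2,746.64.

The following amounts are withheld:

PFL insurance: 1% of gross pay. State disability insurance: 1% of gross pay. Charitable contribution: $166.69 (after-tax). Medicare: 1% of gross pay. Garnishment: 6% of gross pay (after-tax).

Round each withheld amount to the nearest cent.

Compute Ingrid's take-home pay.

Medicare: $2,746.64 × 0.01 = $27.47
State disability insurance: $2,746.64 × 0.01 = $27.47
PFL insurance: $2,746.64 × 0.01 = $27.47
Charitable contribution: $166.69
Garnishment: $2,746.64 × 0.06 = $164.80
Total deductions = $27.47 + $27.47 + $27.47 + $166.69 + $164.80 = $413.90
Net pay = $2,746.64 − $413.90 = $2,332.74

$2,332.74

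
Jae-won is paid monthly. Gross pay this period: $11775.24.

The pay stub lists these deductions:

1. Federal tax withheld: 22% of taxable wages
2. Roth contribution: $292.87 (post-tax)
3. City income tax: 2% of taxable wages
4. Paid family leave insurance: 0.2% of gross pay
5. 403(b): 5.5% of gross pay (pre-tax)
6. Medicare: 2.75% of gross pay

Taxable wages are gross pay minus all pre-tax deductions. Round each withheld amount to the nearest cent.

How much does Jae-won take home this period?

403(b): $11775.24 × 0.055 = $647.64
Taxable wages = $11775.24 − $647.64 = $11127.60
Federal tax withheld: $11127.60 × 0.22 = $2448.07
City income tax: $11127.60 × 0.02 = $222.55
Paid family leave insurance: $11775.24 × 0.002 = $23.55
Medicare: $11775.24 × 0.0275 = $323.82
Roth contribution: $292.87
Total deductions = $647.64 + $2448.07 + $222.55 + $23.55 + $323.82 + $292.87 = $3958.50
Net pay = $11775.24 − $3958.50 = $7816.74

$7816.74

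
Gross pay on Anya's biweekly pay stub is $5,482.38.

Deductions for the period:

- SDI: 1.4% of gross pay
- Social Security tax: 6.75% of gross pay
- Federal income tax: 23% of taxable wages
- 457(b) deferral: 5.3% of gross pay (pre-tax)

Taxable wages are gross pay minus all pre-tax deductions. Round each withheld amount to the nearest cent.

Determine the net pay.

457(b) deferral: $5,482.38 × 0.053 = $290.57
Taxable wages = $5,482.38 − $290.57 = $5,191.81
Federal income tax: $5,191.81 × 0.23 = $1,194.12
SDI: $5,482.38 × 0.014 = $76.75
Social Security tax: $5,482.38 × 0.0675 = $370.06
Total deductions = $290.57 + $1,194.12 + $76.75 + $370.06 = $1,931.50
Net pay = $5,482.38 − $1,931.50 = $3,550.88

$3,550.88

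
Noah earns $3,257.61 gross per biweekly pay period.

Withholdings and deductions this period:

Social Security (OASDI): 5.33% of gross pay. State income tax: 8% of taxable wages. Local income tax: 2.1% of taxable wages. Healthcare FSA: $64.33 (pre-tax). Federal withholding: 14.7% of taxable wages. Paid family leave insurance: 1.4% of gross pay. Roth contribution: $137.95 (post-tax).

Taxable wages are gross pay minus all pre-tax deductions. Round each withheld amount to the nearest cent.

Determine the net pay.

Healthcare FSA: $64.33
Taxable wages = $3,257.61 − $64.33 = $3,193.28
Federal withholding: $3,193.28 × 0.147 = $469.41
Local income tax: $3,193.28 × 0.021 = $67.06
State income tax: $3,193.28 × 0.08 = $255.46
Social Security (OASDI): $3,257.61 × 0.0533 = $173.63
Paid family leave insurance: $3,257.61 × 0.014 = $45.61
Roth contribution: $137.95
Total deductions = $64.33 + $469.41 + $67.06 + $255.46 + $173.63 + $45.61 + $137.95 = $1,213.45
Net pay = $3,257.61 − $1,213.45 = $2,044.16

$2,044.16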